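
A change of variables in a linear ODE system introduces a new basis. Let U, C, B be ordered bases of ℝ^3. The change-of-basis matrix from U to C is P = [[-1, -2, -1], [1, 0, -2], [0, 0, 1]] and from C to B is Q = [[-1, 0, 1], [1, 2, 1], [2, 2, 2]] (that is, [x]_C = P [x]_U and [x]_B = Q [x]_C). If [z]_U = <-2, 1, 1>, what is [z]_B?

Composing the changes, [z]_B = Q P [z]_U.
Q P = [[1, 2, 2], [1, -2, -4], [0, -4, -4]]; applying this to <-2, 1, 1> gives <2, -8, -8>.

<2, -8, -8>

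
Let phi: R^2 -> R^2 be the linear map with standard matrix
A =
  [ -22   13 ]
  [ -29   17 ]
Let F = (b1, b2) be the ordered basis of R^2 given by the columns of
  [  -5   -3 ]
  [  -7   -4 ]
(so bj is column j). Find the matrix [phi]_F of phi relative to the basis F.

With P the matrix whose columns are b1, b2, [phi]_F = P^(-1) A P.
Column by column: phi(b1) = A b1 = [19, 26]; its F-coordinates [-2, -3] give column 1.
Continuing for each basis vector yields [phi]_F = [[-2, -1], [-3, -3]].

[[-2, -1], [-3, -3]]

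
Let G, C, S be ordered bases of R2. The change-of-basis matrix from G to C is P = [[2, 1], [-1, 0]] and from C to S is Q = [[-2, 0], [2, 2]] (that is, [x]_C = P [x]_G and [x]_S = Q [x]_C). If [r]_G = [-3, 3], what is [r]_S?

[6, 0]

First [r]_C = P [r]_G = [-3, 3].
Then [r]_S = Q [r]_C = [6, 0].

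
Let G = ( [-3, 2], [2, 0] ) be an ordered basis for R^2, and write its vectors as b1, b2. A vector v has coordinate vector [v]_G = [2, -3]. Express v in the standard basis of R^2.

By definition v = 2b1 - 3b2.
Summing componentwise gives [-12, 4].

[-12, 4]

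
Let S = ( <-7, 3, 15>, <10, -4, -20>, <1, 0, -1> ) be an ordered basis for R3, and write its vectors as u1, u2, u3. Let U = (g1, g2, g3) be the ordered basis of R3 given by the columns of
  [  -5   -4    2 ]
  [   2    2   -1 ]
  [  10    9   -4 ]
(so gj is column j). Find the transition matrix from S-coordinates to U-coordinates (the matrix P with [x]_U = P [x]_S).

Let M have columns uj and N have columns gj. Then for every x, N [x]_U = x = M [x]_S, so P = N^(-1) M.
Since det N = -1, N^(-1) has integer entries; multiplying gives P = [[1, -2, -1], [1, 0, 1], [1, 0, 0]].

[[1, -2, -1], [1, 0, 1], [1, 0, 0]]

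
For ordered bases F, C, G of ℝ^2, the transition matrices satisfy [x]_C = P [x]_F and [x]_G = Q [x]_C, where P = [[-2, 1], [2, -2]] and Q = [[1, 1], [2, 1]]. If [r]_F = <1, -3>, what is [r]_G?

Composing the changes, [r]_G = Q P [r]_F.
Q P = [[0, -1], [-2, 0]]; applying this to <1, -3> gives <3, -2>.

<3, -2>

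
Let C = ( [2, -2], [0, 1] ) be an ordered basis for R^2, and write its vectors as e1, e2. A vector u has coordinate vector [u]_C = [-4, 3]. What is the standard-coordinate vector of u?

u = M [u]_C, where M has columns e1, e2.
Carrying out the matrix-vector product, u = [-8, 11].

[-8, 11]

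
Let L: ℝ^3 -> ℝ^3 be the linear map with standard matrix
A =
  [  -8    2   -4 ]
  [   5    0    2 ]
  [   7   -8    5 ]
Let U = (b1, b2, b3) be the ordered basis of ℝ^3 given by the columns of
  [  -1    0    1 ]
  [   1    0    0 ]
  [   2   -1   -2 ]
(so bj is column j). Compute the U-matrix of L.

[[-1, -2, 1], [1, -3, 3], [1, 2, 1]]

Let P have columns b1, ..., b3. Then [L]_U = P^(-1) A P.
Here det P = -1, so P^(-1) is integer; computing A P first and then P^(-1)(A P) gives [[-1, -2, 1], [1, -3, 3], [1, 2, 1]].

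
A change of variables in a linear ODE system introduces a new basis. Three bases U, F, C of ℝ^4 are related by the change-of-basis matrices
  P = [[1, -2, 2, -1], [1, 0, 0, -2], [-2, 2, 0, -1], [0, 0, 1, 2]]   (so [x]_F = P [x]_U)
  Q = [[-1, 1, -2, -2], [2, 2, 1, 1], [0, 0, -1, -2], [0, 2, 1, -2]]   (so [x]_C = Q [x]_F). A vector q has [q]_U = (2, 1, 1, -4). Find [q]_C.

First [q]_F = P [q]_U = (6, 10, 2, -7).
Then [q]_C = Q [q]_F = (14, 27, 12, 36).

(14, 27, 12, 36)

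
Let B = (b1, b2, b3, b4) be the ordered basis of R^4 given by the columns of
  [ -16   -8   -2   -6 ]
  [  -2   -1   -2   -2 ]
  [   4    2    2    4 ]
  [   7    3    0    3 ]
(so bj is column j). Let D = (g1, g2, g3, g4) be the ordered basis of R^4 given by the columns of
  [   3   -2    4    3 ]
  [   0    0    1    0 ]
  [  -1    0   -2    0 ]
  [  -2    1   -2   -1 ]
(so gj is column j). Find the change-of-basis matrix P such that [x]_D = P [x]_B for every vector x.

[[0, 0, 2, 0], [1, -1, 0, -1], [-2, -1, -2, -2], [-2, -2, 0, 0]]

Column j of P is [bj]_D, since P maps B-coordinates to D-coordinates.
Expressing b1 in D: b1 = 0·g1 + g2 - 2g3 - 2g4, so column 1 of P is [0, 1, -2, -2].
Doing the same for each bj gives P = [[0, 0, 2, 0], [1, -1, 0, -1], [-2, -1, -2, -2], [-2, -2, 0, 0]].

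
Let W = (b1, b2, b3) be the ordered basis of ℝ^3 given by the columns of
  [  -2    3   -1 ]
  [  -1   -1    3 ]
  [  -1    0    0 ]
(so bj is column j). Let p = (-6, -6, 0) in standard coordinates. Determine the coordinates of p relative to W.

(0, -3, -3)

We seek scalars with c_1 b1 + ... + c_3 b3 = p; equivalently solve M c = p where the columns of M are b1, ..., b3.
Row-reducing the augmented matrix [M | p] gives c = (0, -3, -3).
Check: 0·b1 - 3b2 - 3b3 = (-6, -6, 0).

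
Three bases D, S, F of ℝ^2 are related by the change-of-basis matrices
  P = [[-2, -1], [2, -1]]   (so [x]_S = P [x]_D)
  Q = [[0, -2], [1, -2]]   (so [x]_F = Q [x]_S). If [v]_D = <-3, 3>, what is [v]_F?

Composing the changes, [v]_F = Q P [v]_D.
Q P = [[-4, 2], [-6, 1]]; applying this to <-3, 3> gives <18, 21>.

<18, 21>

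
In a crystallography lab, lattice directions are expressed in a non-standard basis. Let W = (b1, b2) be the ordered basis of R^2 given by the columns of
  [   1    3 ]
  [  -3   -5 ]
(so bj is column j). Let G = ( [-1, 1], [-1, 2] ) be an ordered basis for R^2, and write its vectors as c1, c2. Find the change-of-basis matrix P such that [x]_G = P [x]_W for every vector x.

Let M have columns bj and N have columns cj. Then for every x, N [x]_G = x = M [x]_W, so P = N^(-1) M.
Since det N = -1, N^(-1) has integer entries; multiplying gives P = [[1, -1], [-2, -2]].

[[1, -1], [-2, -2]]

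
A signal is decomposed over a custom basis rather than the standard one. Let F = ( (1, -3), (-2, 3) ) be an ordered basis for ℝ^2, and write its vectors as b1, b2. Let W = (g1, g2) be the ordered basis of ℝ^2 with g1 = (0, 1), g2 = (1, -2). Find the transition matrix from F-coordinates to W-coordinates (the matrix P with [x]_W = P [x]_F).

[[-1, -1], [1, -2]]

Let M have columns bj and N have columns gj. Then for every x, N [x]_W = x = M [x]_F, so P = N^(-1) M.
Since det N = -1, N^(-1) has integer entries; multiplying gives P = [[-1, -1], [1, -2]].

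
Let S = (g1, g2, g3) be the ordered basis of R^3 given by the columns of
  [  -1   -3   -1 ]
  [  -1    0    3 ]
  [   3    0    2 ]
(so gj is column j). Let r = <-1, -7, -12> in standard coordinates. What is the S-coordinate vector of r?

<-2, 2, -3>

[r]_S is the unique c with M c = r, where M has columns g1, ..., g3.
Solving this 3x3 system gives c = (-2, 2, -3).
Check: -2g1 + 2g2 - 3g3 = <-1, -7, -12>.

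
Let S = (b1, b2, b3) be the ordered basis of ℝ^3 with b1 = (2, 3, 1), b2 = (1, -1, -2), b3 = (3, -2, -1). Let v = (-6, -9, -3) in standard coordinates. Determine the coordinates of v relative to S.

[v]_S is the unique c with M c = v, where M has columns b1, ..., b3.
Row-reducing the augmented matrix [M | v] gives c = (-3, 0, 0).
Check: -3b1 + 0·b2 + 0·b3 = (-6, -9, -3).

(-3, 0, 0)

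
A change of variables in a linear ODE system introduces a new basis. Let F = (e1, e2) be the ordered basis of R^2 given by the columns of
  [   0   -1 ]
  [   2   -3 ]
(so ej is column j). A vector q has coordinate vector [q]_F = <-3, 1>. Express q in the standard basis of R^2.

<-1, -9>

The coordinates say q = -3e1 + e2; adding the scaled basis vectors gives <-1, -9>.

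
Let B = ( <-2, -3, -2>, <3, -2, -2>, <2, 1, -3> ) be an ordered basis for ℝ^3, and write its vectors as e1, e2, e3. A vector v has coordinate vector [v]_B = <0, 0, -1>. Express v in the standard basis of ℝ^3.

The coordinates say v = 0·e1 + 0·e2 - e3; adding the scaled basis vectors gives <-2, -1, 3>.

<-2, -1, 3>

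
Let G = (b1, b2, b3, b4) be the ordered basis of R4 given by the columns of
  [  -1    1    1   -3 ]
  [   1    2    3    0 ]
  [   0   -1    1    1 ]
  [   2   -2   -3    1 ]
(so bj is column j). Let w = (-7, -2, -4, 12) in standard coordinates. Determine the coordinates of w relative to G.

We seek scalars with c_1 b1 + ... + c_4 b4 = w; equivalently solve M c = w where the columns of M are b1, ..., b4.
Solving this 4x4 system gives c = (3, 2, -3, 1).
Check: 3b1 + 2b2 - 3b3 + b4 = (-7, -2, -4, 12).

(3, 2, -3, 1)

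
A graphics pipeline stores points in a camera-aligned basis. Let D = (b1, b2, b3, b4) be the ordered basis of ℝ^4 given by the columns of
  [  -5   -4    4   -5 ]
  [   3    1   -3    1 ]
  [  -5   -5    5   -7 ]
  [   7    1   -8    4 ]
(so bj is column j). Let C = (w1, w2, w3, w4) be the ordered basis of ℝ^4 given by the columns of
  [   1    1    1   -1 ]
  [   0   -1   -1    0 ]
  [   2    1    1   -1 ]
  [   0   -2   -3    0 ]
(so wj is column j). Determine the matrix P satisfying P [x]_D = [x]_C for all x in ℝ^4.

[[0, -1, 1, -2], [-2, -2, 1, 1], [-1, 1, 2, -2], [2, 2, 0, 2]]

Let M have columns bj and N have columns wj. Then for every x, N [x]_C = x = M [x]_D, so P = N^(-1) M.
Since det N = -1, N^(-1) has integer entries; multiplying gives P = [[0, -1, 1, -2], [-2, -2, 1, 1], [-1, 1, 2, -2], [2, 2, 0, 2]].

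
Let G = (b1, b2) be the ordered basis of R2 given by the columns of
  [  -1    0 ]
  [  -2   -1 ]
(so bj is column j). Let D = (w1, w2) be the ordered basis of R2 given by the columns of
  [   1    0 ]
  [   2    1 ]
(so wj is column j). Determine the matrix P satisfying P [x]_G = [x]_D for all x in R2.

[[-1, 0], [0, -1]]

Take x = bj: its G-coordinates are the j-th standard unit vector, so P e_j — column j of P — equals [bj]_D.
b1 = -w1 + 0·w2, giving column 1 = [-1, 0]; repeating for each j gives P = [[-1, 0], [0, -1]].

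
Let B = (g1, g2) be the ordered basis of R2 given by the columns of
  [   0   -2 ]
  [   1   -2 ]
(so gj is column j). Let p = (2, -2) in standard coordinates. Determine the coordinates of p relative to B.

(-4, -1)

[p]_B is the unique c with M c = p, where M has columns g1, g2.
System: 0c_1 - 2c_2 = 2, c_1 - 2c_2 = -2; solving gives c_1 = -4, c_2 = -1.
Check: -4g1 - g2 = (2, -2).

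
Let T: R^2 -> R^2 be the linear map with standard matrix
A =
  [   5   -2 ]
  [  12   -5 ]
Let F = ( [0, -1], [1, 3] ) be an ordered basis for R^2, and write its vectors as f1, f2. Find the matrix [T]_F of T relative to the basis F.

[[1, 0], [2, -1]]

With P the matrix whose columns are f1, f2, [T]_F = P^(-1) A P.
Column by column: T(f1) = A f1 = [2, 5]; its F-coordinates [1, 2] give column 1.
Continuing for each basis vector yields [T]_F = [[1, 0], [2, -1]].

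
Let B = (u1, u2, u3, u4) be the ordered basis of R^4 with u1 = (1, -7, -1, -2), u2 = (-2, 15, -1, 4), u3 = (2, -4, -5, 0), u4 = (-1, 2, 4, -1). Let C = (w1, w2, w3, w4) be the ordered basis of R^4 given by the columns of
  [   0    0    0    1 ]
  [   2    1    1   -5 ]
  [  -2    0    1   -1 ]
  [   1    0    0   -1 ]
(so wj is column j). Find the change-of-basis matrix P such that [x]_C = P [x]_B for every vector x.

Take x = uj: its B-coordinates are the j-th standard unit vector, so P e_j — column j of P — equals [uj]_C.
u1 = -w1 + 2w2 - 2w3 + w4, giving column 1 = (-1, 2, -2, 1); repeating for each j gives P = [[-1, 2, 2, -2], [2, 0, 1, 2], [-2, 1, 1, -1], [1, -2, 2, -1]].

[[-1, 2, 2, -2], [2, 0, 1, 2], [-2, 1, 1, -1], [1, -2, 2, -1]]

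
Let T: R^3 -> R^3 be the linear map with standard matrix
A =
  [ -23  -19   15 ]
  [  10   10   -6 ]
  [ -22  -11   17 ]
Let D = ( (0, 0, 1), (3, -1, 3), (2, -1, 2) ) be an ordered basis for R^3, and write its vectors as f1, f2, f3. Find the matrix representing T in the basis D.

[[2, 1, -2], [3, -1, -1], [3, -1, 3]]

The j-th column of [T]_D is [T(fj)]_D.
T(f1) = A f1 = (15, -6, 17) = 2f1 + 3f2 + 3f3, so column 1 is (2, 3, 3).
Repeating for f2, f3 and assembling the columns gives [[2, 1, -2], [3, -1, -1], [3, -1, 3]].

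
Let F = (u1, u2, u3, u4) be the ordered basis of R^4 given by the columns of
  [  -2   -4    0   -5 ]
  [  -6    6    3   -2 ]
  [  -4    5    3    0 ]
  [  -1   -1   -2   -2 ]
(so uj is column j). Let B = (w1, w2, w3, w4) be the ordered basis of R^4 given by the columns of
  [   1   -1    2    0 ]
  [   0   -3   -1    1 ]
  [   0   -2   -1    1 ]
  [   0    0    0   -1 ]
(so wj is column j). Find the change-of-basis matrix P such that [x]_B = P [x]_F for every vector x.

Column j of P is [uj]_B, since P maps F-coordinates to B-coordinates.
Expressing u1 in B: u1 = -2w1 + 2w2 + w3 + w4, so column 1 of P is [-2, 2, 1, 1].
Doing the same for each uj gives P = [[-2, -1, 2, 1], [2, -1, 0, 2], [1, -2, -1, -2], [1, 1, 2, 2]].

[[-2, -1, 2, 1], [2, -1, 0, 2], [1, -2, -1, -2], [1, 1, 2, 2]]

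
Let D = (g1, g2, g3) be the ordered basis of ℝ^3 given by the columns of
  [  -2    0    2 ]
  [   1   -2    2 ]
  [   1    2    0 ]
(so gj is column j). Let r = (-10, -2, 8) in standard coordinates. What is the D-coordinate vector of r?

(4, 2, -1)

Write r = c_1 g1 + ... + c_3 g3 and solve for the c_i.
Solving this 3x3 system gives c = (4, 2, -1).
Check: 4g1 + 2g2 - g3 = (-10, -2, 8).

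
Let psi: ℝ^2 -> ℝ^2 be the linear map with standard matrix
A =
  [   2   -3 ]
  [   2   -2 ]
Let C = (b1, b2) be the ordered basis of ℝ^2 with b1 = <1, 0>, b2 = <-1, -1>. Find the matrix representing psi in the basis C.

[[0, 1], [-2, 0]]

With P the matrix whose columns are b1, b2, [psi]_C = P^(-1) A P.
Column by column: psi(b1) = A b1 = <2, 2>; its C-coordinates <0, -2> give column 1.
Continuing for each basis vector yields [psi]_C = [[0, 1], [-2, 0]].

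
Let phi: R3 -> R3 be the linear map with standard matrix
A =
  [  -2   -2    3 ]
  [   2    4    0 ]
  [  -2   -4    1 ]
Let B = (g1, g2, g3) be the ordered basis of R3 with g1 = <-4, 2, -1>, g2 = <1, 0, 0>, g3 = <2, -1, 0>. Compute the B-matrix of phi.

With P the matrix whose columns are g1, ..., g3, [phi]_B = P^(-1) A P.
Column by column: phi(g1) = A g1 = <1, 0, -1>; its B-coordinates <1, 1, 2> give column 1.
Continuing for each basis vector yields [phi]_B = [[1, 2, 0], [1, 2, -2], [2, 2, 0]].

[[1, 2, 0], [1, 2, -2], [2, 2, 0]]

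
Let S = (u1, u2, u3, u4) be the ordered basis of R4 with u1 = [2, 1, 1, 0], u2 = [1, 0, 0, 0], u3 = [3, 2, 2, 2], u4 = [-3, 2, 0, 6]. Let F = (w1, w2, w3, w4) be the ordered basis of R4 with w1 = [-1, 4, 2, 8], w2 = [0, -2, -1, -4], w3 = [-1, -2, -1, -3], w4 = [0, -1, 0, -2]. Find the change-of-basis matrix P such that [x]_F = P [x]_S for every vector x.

[[0, -1, -1, 1], [1, -2, -2, 0], [-2, 0, -2, 2], [1, 0, 2, -2]]

Take x = uj: its S-coordinates are the j-th standard unit vector, so P e_j — column j of P — equals [uj]_F.
u1 = 0·w1 + w2 - 2w3 + w4, giving column 1 = [0, 1, -2, 1]; repeating for each j gives P = [[0, -1, -1, 1], [1, -2, -2, 0], [-2, 0, -2, 2], [1, 0, 2, -2]].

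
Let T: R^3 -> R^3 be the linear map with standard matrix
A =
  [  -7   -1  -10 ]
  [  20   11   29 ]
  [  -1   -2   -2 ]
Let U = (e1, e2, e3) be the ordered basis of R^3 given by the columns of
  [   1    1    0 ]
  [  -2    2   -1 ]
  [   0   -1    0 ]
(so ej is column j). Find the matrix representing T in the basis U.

Let P have columns e1, ..., e3. Then [T]_U = P^(-1) A P.
Here det P = -1, so P^(-1) is integer; computing A P first and then P^(-1)(A P) gives [[-2, -2, 3], [-3, 3, -2], [0, -3, 1]].

[[-2, -2, 3], [-3, 3, -2], [0, -3, 1]]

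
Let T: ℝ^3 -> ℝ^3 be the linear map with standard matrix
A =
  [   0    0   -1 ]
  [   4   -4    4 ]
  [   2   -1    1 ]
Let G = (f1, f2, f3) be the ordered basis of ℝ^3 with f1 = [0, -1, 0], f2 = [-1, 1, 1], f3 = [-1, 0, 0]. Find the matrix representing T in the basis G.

[[-3, 2, 2], [1, -2, -2], [-1, 3, 2]]

With P the matrix whose columns are f1, ..., f3, [T]_G = P^(-1) A P.
Column by column: T(f1) = A f1 = [0, 4, 1]; its G-coordinates [-3, 1, -1] give column 1.
Continuing for each basis vector yields [T]_G = [[-3, 2, 2], [1, -2, -2], [-1, 3, 2]].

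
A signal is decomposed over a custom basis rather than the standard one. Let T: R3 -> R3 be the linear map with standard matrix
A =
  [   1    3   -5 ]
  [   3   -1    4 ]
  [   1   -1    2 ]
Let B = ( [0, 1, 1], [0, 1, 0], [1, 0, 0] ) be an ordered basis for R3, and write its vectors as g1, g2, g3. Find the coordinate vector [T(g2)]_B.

[-1, 0, 3]

Compute T(g2) = A g2 = [3, -1, -1] in standard coordinates.
Then write this in B-coordinates: solve for y in y_1 g1 + ... + y_3 g3 = [3, -1, -1].
This gives y = [-1, 0, 3], which is column 2 of [T]_B.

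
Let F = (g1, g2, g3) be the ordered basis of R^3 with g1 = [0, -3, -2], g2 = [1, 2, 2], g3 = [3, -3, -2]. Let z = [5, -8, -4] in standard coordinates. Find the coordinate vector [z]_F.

We seek scalars with c_1 g1 + ... + c_3 g3 = z; equivalently solve M c = z where the columns of M are g1, ..., g3.
Solving this 3x3 system gives c = (3, 2, 1).
Check: 3g1 + 2g2 + g3 = [5, -8, -4].

[3, 2, 1]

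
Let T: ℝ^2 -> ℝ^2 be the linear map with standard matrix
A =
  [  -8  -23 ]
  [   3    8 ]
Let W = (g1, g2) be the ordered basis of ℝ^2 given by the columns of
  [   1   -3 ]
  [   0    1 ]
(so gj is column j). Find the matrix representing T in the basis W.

Let P have columns g1, g2. Then [T]_W = P^(-1) A P.
Here det P = 1, so P^(-1) is integer; computing A P first and then P^(-1)(A P) gives [[1, -2], [3, -1]].

[[1, -2], [3, -1]]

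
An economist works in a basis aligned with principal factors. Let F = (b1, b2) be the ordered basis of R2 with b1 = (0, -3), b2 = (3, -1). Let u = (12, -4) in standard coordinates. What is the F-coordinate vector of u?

We seek scalars with c_1 b1 + c_2 b2 = u; equivalently solve M c = u where the columns of M are b1, b2.
System: 0c_1 + 3c_2 = 12, -3c_1 - c_2 = -4; solving gives c_1 = 0, c_2 = 4.
Check: 0·b1 + 4b2 = (12, -4).

(0, 4)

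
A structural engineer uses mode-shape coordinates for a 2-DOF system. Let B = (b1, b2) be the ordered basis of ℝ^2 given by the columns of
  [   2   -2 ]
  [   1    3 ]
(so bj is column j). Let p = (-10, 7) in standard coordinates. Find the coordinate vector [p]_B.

(-2, 3)

Write p = c_1 b1 + c_2 b2 and solve for the c_i.
System: 2c_1 - 2c_2 = -10, c_1 + 3c_2 = 7; solving gives c_1 = -2, c_2 = 3.
Check: -2b1 + 3b2 = (-10, 7).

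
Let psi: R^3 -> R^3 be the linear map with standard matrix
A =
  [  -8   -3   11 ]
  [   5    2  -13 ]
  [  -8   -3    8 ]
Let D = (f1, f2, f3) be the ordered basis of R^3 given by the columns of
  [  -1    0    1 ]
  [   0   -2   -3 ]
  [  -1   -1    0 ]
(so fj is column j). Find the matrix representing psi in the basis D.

[[1, 2, 0], [-1, 0, -1], [-2, -3, 1]]

The j-th column of [psi]_D is [psi(fj)]_D.
psi(f1) = A f1 = <-3, 8, 0> = f1 - f2 - 2f3, so column 1 is <1, -1, -2>.
Repeating for f2, f3 and assembling the columns gives [[1, 2, 0], [-1, 0, -1], [-2, -3, 1]].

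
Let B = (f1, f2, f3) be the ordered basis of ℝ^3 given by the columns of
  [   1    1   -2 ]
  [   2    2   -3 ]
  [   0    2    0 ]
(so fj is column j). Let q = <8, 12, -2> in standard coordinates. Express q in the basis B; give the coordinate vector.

We seek scalars with c_1 f1 + ... + c_3 f3 = q; equivalently solve M c = q where the columns of M are f1, ..., f3.
Solving this 3x3 system gives c = (1, -1, -4).
Check: f1 - f2 - 4f3 = <8, 12, -2>.

<1, -1, -4>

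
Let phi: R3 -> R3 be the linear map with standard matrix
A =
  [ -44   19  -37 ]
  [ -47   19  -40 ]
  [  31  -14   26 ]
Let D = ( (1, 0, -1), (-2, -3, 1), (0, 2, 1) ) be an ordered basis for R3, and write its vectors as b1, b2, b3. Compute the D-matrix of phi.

[[-1, 0, 1], [3, 3, 0], [1, 3, -1]]

The j-th column of [phi]_D is [phi(bj)]_D.
phi(b1) = A b1 = (-7, -7, 5) = -b1 + 3b2 + b3, so column 1 is (-1, 3, 1).
Repeating for b2, b3 and assembling the columns gives [[-1, 0, 1], [3, 3, 0], [1, 3, -1]].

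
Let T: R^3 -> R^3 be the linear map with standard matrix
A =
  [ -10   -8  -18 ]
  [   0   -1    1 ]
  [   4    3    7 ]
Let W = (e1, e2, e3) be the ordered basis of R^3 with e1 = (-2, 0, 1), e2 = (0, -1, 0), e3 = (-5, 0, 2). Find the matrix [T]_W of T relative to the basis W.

[[-1, 1, -2], [-1, -1, -2], [0, -2, -2]]

Let P have columns e1, ..., e3. Then [T]_W = P^(-1) A P.
Here det P = -1, so P^(-1) is integer; computing A P first and then P^(-1)(A P) gives [[-1, 1, -2], [-1, -1, -2], [0, -2, -2]].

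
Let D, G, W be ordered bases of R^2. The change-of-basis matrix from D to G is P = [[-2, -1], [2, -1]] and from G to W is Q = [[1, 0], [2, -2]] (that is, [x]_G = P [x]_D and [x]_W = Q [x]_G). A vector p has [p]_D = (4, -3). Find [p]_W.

Composing the changes, [p]_W = Q P [p]_D.
Q P = [[-2, -1], [-8, 0]]; applying this to (4, -3) gives (-5, -32).

(-5, -32)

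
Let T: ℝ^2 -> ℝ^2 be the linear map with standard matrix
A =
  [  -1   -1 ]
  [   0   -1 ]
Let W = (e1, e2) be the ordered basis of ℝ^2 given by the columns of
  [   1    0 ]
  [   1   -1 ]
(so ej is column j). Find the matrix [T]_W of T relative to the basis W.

[[-2, 1], [-1, 0]]

The j-th column of [T]_W is [T(ej)]_W.
T(e1) = A e1 = [-2, -1] = -2e1 - e2, so column 1 is [-2, -1].
Repeating for e2 and assembling the columns gives [[-2, 1], [-1, 0]].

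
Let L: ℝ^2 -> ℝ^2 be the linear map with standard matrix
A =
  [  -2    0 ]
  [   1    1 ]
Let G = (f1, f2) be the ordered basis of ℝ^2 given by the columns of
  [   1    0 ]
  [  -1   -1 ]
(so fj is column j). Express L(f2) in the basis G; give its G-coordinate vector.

<0, 1>

Column 2 of [L]_G is the G-coordinate vector of L(f2).
In standard coordinates L(f2) = A f2 = <0, -1>.
Converting to G: <0, -1> = 0·f1 + f2, so the coordinate vector is <0, 1>.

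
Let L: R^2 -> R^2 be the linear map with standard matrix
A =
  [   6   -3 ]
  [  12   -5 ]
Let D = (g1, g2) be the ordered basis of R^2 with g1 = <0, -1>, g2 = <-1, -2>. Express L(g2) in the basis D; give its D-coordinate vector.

Column 2 of [L]_D is the D-coordinate vector of L(g2).
In standard coordinates L(g2) = A g2 = <0, -2>.
Converting to D: <0, -2> = 2g1 + 0·g2, so the coordinate vector is <2, 0>.

<2, 0>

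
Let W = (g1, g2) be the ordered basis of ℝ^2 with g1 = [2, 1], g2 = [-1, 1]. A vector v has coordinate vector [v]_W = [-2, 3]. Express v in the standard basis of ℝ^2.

[-7, 1]

By definition v = -2g1 + 3g2.
Summing componentwise gives [-7, 1].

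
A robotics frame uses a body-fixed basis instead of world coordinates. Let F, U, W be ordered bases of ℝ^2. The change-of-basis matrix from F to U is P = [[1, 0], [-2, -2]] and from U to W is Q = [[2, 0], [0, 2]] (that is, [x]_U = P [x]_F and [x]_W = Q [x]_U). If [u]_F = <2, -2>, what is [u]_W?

Composing the changes, [u]_W = Q P [u]_F.
Q P = [[2, 0], [-4, -4]]; applying this to <2, -2> gives <4, 0>.

<4, 0>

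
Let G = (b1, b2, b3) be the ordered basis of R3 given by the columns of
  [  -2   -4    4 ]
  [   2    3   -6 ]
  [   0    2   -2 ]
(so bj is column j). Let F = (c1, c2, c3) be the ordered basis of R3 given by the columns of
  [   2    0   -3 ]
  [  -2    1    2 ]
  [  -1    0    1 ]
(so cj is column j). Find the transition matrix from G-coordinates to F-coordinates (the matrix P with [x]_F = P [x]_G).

[[2, -2, 2], [2, -1, -2], [2, 0, 0]]

Let M have columns bj and N have columns cj. Then for every x, N [x]_F = x = M [x]_G, so P = N^(-1) M.
Since det N = -1, N^(-1) has integer entries; multiplying gives P = [[2, -2, 2], [2, -1, -2], [2, 0, 0]].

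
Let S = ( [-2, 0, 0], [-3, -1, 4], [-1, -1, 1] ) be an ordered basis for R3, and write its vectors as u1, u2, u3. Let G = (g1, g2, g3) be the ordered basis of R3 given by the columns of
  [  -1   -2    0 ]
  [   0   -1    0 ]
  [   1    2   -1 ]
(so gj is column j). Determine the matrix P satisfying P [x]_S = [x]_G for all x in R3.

Column j of P is [uj]_G, since P maps S-coordinates to G-coordinates.
Expressing u1 in G: u1 = 2g1 + 0·g2 + 2g3, so column 1 of P is [2, 0, 2].
Doing the same for each uj gives P = [[2, 1, -1], [0, 1, 1], [2, -1, 0]].

[[2, 1, -1], [0, 1, 1], [2, -1, 0]]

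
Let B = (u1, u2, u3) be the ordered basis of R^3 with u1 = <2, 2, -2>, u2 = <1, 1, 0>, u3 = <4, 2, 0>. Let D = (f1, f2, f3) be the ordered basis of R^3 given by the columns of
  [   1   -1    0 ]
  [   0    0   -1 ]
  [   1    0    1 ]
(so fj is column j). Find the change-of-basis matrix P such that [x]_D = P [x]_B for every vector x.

Let M have columns uj and N have columns fj. Then for every x, N [x]_D = x = M [x]_B, so P = N^(-1) M.
Since det N = 1, N^(-1) has integer entries; multiplying gives P = [[0, 1, 2], [-2, 0, -2], [-2, -1, -2]].

[[0, 1, 2], [-2, 0, -2], [-2, -1, -2]]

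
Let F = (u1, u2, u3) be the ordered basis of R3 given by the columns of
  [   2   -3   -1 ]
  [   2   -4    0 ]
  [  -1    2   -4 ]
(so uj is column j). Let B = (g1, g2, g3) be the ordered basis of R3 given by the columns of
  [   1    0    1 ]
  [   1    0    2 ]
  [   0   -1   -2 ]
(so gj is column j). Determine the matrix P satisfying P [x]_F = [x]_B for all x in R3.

Column j of P is [uj]_B, since P maps F-coordinates to B-coordinates.
Expressing u1 in B: u1 = 2g1 + g2 + 0·g3, so column 1 of P is (2, 1, 0).
Doing the same for each uj gives P = [[2, -2, -2], [1, 0, 2], [0, -1, 1]].

[[2, -2, -2], [1, 0, 2], [0, -1, 1]]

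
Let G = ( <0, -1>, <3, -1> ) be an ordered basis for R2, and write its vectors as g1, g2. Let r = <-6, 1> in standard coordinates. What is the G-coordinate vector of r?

We seek scalars with c_1 g1 + c_2 g2 = r; equivalently solve M c = r where the columns of M are g1, g2.
System: 0c_1 + 3c_2 = -6, -c_1 - c_2 = 1; solving gives c_1 = 1, c_2 = -2.
Check: g1 - 2g2 = <-6, 1>.

<1, -2>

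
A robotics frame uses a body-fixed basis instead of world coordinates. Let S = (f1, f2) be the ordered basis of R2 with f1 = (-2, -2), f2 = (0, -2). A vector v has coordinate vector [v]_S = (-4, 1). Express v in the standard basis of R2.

v = M [v]_S, where M has columns f1, f2.
Carrying out the matrix-vector product, v = (8, 6).

(8, 6)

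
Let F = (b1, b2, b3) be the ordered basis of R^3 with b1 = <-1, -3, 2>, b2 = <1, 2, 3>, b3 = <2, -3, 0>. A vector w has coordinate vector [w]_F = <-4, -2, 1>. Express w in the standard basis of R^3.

<4, 5, -14>

w = M [w]_F, where M has columns b1, ..., b3.
Carrying out the matrix-vector product, w = <4, 5, -14>.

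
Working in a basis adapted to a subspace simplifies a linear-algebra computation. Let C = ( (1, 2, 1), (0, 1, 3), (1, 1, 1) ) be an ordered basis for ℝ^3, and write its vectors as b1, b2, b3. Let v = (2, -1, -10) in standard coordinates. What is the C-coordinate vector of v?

We seek scalars with c_1 b1 + ... + c_3 b3 = v; equivalently solve M c = v where the columns of M are b1, ..., b3.
Row-reducing the augmented matrix [M | v] gives c = (1, -4, 1).
Check: b1 - 4b2 + b3 = (2, -1, -10).

(1, -4, 1)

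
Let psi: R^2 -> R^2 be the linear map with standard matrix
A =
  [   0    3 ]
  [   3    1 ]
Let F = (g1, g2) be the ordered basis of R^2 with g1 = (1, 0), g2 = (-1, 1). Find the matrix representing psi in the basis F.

With P the matrix whose columns are g1, g2, [psi]_F = P^(-1) A P.
Column by column: psi(g1) = A g1 = (0, 3); its F-coordinates (3, 3) give column 1.
Continuing for each basis vector yields [psi]_F = [[3, 1], [3, -2]].

[[3, 1], [3, -2]]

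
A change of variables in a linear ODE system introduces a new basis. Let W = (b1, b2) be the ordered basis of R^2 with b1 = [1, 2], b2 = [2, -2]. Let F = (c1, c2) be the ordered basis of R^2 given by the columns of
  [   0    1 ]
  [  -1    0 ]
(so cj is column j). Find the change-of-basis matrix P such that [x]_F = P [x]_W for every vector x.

Let M have columns bj and N have columns cj. Then for every x, N [x]_F = x = M [x]_W, so P = N^(-1) M.
Since det N = 1, N^(-1) has integer entries; multiplying gives P = [[-2, 2], [1, 2]].

[[-2, 2], [1, 2]]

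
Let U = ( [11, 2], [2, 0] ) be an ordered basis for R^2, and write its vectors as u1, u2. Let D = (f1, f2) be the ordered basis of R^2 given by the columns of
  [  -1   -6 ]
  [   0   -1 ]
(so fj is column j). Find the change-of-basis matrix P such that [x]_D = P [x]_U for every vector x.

Column j of P is [uj]_D, since P maps U-coordinates to D-coordinates.
Expressing u1 in D: u1 = f1 - 2f2, so column 1 of P is [1, -2].
Doing the same for each uj gives P = [[1, -2], [-2, 0]].

[[1, -2], [-2, 0]]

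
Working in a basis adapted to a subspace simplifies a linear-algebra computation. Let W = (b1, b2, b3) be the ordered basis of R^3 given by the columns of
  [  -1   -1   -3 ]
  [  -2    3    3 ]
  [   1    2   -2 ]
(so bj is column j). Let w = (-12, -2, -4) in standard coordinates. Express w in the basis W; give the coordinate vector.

Write w = c_1 b1 + ... + c_3 b3 and solve for the c_i.
Gaussian elimination on [M | w] yields c = (4, -1, 3).
Check: 4b1 - b2 + 3b3 = (-12, -2, -4).

(4, -1, 3)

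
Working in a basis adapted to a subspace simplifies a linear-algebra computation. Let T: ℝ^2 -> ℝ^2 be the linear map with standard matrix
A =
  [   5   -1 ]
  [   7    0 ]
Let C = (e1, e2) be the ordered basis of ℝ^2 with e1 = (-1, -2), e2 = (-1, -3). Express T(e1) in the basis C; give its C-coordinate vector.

(2, 1)

Compute T(e1) = A e1 = (-3, -7) in standard coordinates.
Then write this in C-coordinates: solve for y in y_1 e1 + y_2 e2 = (-3, -7).
This gives y = (2, 1), which is column 1 of [T]_C.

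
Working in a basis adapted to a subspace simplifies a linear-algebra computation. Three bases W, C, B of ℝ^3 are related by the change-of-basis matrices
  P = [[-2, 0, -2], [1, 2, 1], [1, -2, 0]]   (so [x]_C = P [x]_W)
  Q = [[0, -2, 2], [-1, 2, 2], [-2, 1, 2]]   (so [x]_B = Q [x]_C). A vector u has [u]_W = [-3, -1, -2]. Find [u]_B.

[12, -26, -29]

First [u]_C = P [u]_W = [10, -7, -1].
Then [u]_B = Q [u]_C = [12, -26, -29].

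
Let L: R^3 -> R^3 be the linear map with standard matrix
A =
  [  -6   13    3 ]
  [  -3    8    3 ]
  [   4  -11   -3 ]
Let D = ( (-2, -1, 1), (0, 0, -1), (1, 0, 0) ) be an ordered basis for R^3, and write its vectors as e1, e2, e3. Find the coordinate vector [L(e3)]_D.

Column 3 of [L]_D is the D-coordinate vector of L(e3).
In standard coordinates L(e3) = A e3 = (-6, -3, 4).
Converting to D: (-6, -3, 4) = 3e1 - e2 + 0·e3, so the coordinate vector is (3, -1, 0).

(3, -1, 0)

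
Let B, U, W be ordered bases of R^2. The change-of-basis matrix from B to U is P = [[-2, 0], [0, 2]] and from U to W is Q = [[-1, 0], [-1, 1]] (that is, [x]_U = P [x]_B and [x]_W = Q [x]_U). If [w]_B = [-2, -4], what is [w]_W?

[-4, -12]

First [w]_U = P [w]_B = [4, -8].
Then [w]_W = Q [w]_U = [-4, -12].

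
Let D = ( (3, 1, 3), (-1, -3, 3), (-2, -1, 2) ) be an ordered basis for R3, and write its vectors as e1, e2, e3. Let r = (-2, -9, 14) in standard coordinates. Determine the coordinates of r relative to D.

Write r = c_1 e1 + ... + c_3 e3 and solve for the c_i.
Gaussian elimination on [M | r] yields c = (1, 3, 1).
Check: e1 + 3e2 + e3 = (-2, -9, 14).

(1, 3, 1)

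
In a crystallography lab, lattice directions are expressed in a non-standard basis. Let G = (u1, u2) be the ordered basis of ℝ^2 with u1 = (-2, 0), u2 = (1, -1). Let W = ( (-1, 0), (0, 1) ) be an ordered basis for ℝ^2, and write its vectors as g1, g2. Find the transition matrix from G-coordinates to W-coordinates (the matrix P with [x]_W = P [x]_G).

Column j of P is [uj]_W, since P maps G-coordinates to W-coordinates.
Expressing u1 in W: u1 = 2g1 + 0·g2, so column 1 of P is (2, 0).
Doing the same for each uj gives P = [[2, -1], [0, -1]].

[[2, -1], [0, -1]]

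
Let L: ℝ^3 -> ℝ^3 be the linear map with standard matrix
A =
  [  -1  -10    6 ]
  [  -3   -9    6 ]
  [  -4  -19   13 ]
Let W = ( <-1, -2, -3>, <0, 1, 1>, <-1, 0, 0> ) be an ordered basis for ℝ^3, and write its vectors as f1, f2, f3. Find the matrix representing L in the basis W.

[[0, 3, -1], [3, 3, 1], [-3, 1, 0]]

The j-th column of [L]_W is [L(fj)]_W.
L(f1) = A f1 = <3, 3, 3> = 0·f1 + 3f2 - 3f3, so column 1 is <0, 3, -3>.
Repeating for f2, f3 and assembling the columns gives [[0, 3, -1], [3, 3, 1], [-3, 1, 0]].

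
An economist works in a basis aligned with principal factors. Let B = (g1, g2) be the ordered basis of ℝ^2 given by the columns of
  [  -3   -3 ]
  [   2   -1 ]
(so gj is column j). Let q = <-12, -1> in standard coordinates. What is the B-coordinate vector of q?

<1, 3>

[q]_B is the unique c with M c = q, where M has columns g1, g2.
System: -3c_1 - 3c_2 = -12, 2c_1 - c_2 = -1; solving gives c_1 = 1, c_2 = 3.
Check: g1 + 3g2 = <-12, -1>.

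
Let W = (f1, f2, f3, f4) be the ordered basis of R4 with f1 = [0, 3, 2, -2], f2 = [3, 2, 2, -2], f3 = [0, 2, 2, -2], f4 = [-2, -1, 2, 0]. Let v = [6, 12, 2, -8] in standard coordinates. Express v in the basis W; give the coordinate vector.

Write v = c_1 f1 + ... + c_4 f4 and solve for the c_i.
Gaussian elimination on [M | v] yields c = (1, 0, 3, -3).
Check: f1 + 0·f2 + 3f3 - 3f4 = [6, 12, 2, -8].

[1, 0, 3, -3]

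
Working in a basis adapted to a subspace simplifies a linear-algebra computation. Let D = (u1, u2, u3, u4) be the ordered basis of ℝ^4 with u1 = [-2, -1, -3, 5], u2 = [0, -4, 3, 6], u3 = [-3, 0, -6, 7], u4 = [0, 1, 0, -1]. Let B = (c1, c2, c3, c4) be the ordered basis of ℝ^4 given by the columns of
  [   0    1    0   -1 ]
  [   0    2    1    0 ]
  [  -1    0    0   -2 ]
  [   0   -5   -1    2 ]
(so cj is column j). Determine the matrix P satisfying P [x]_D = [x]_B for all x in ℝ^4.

[[-1, 1, 2, 0], [0, -2, -1, 0], [-1, 0, 2, 1], [2, -2, 2, 0]]

Take x = uj: its D-coordinates are the j-th standard unit vector, so P e_j — column j of P — equals [uj]_B.
u1 = -c1 + 0·c2 - c3 + 2c4, giving column 1 = [-1, 0, -1, 2]; repeating for each j gives P = [[-1, 1, 2, 0], [0, -2, -1, 0], [-1, 0, 2, 1], [2, -2, 2, 0]].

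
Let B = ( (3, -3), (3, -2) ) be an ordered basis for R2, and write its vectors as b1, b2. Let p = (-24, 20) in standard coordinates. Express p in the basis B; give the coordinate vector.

[p]_B is the unique c with M c = p, where M has columns b1, b2.
System: 3c_1 + 3c_2 = -24, -3c_1 - 2c_2 = 20; solving gives c_1 = -4, c_2 = -4.
Check: -4b1 - 4b2 = (-24, 20).

(-4, -4)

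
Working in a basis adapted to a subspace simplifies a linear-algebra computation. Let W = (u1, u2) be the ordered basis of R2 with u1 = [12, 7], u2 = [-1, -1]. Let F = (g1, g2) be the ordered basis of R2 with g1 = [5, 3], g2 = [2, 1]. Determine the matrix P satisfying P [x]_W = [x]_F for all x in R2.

[[2, -1], [1, 2]]

Column j of P is [uj]_F, since P maps W-coordinates to F-coordinates.
Expressing u1 in F: u1 = 2g1 + g2, so column 1 of P is [2, 1].
Doing the same for each uj gives P = [[2, -1], [1, 2]].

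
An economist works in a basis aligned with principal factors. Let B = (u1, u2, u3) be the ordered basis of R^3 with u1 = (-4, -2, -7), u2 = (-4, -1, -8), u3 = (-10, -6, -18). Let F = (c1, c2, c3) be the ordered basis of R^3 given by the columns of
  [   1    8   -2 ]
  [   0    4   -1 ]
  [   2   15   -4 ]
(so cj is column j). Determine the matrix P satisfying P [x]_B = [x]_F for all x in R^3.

[[0, -2, 2], [-1, 0, -2], [-2, 1, -2]]

Take x = uj: its B-coordinates are the j-th standard unit vector, so P e_j — column j of P — equals [uj]_F.
u1 = 0·c1 - c2 - 2c3, giving column 1 = (0, -1, -2); repeating for each j gives P = [[0, -2, 2], [-1, 0, -2], [-2, 1, -2]].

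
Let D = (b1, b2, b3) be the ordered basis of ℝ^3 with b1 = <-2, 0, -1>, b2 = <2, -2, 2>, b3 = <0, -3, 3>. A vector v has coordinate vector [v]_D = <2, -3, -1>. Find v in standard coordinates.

<-10, 9, -11>

v = M [v]_D, where M has columns b1, ..., b3.
Carrying out the matrix-vector product, v = <-10, 9, -11>.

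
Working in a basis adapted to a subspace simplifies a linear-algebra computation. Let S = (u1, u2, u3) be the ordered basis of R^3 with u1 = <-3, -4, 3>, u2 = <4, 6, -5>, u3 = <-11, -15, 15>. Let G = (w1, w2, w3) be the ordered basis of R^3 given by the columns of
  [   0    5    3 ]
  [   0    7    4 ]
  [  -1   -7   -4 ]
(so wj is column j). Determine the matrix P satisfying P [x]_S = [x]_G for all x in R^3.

Let M have columns uj and N have columns wj. Then for every x, N [x]_G = x = M [x]_S, so P = N^(-1) M.
Since det N = 1, N^(-1) has integer entries; multiplying gives P = [[1, -1, 0], [0, 2, -1], [-1, -2, -2]].

[[1, -1, 0], [0, 2, -1], [-1, -2, -2]]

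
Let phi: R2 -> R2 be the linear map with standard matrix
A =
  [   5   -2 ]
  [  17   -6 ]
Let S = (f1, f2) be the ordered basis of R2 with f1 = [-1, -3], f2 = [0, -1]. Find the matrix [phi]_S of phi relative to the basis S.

The j-th column of [phi]_S is [phi(fj)]_S.
phi(f1) = A f1 = [1, 1] = -f1 + 2f2, so column 1 is [-1, 2].
Repeating for f2 and assembling the columns gives [[-1, -2], [2, 0]].

[[-1, -2], [2, 0]]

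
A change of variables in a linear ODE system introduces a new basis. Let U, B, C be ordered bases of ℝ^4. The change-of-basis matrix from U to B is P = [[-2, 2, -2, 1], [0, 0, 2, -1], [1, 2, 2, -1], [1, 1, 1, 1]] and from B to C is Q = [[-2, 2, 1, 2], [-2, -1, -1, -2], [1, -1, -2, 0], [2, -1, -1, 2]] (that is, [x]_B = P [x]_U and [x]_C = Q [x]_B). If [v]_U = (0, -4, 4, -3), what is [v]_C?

(57, 30, -36, -58)

Apply P to get B-coordinates (-19, 11, 3, -3), then Q to get C-coordinates.
The result is [v]_C = (57, 30, -36, -58).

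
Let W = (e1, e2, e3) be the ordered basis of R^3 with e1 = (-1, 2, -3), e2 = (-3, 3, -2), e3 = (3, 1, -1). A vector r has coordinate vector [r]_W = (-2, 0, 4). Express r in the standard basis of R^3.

(14, 0, 2)

r = M [r]_W, where M has columns e1, ..., e3.
Carrying out the matrix-vector product, r = (14, 0, 2).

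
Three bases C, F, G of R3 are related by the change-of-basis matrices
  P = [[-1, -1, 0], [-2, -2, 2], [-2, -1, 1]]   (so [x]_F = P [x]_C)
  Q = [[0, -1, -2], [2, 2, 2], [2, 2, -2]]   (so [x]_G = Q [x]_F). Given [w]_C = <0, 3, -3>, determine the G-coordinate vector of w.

<24, -42, -18>

Apply P to get F-coordinates <-3, -12, -6>, then Q to get G-coordinates.
The result is [w]_G = <24, -42, -18>.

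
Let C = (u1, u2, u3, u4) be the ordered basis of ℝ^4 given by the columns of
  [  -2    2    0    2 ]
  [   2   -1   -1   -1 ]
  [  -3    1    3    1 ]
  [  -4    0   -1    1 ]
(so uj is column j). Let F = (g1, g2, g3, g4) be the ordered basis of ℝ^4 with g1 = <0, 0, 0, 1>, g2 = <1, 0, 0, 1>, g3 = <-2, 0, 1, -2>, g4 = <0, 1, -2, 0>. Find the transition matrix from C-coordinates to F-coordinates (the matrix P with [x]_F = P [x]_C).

Take x = uj: its C-coordinates are the j-th standard unit vector, so P e_j — column j of P — equals [uj]_F.
u1 = -2g1 + 0·g2 + g3 + 2g4, giving column 1 = <-2, 0, 1, 2>; repeating for each j gives P = [[-2, -2, -1, -1], [0, 0, 2, 0], [1, -1, 1, -1], [2, -1, -1, -1]].

[[-2, -2, -1, -1], [0, 0, 2, 0], [1, -1, 1, -1], [2, -1, -1, -1]]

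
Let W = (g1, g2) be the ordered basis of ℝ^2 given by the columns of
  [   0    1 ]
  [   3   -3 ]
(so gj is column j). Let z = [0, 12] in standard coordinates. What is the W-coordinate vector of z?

[4, 0]

Write z = c_1 g1 + c_2 g2 and solve for the c_i.
System: 0c_1 + c_2 = 0, 3c_1 - 3c_2 = 12; solving gives c_1 = 4, c_2 = 0.
Check: 4g1 + 0·g2 = [0, 12].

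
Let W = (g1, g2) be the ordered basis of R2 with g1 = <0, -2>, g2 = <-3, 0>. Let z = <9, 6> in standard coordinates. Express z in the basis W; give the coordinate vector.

We seek scalars with c_1 g1 + c_2 g2 = z; equivalently solve M c = z where the columns of M are g1, g2.
System: 0c_1 - 3c_2 = 9, -2c_1 + 0c_2 = 6; solving gives c_1 = -3, c_2 = -3.
Check: -3g1 - 3g2 = <9, 6>.

<-3, -3>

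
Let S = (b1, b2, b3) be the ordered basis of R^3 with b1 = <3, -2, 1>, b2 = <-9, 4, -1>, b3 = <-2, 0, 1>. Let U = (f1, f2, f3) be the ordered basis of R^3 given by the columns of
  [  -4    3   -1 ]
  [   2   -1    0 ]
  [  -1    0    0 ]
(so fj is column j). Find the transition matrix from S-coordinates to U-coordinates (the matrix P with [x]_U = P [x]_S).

Take x = bj: its S-coordinates are the j-th standard unit vector, so P e_j — column j of P — equals [bj]_U.
b1 = -f1 + 0·f2 + f3, giving column 1 = <-1, 0, 1>; repeating for each j gives P = [[-1, 1, -1], [0, -2, -2], [1, -1, 0]].

[[-1, 1, -1], [0, -2, -2], [1, -1, 0]]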